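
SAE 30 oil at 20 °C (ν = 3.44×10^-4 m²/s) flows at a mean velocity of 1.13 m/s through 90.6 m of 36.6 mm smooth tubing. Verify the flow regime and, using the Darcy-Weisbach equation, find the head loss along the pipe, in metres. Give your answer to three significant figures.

h_f ≈ 85.8 m

Re = VD/ν = 1.13·0.03660/3.44×10^-4 = 120 → laminar (Re < 2300)
f = 64/Re = 0.5323
h_f = f(L/D)V²/(2g) = 0.5323·(90.6/0.03660)·1.13²/(2·9.81) = 85.76 m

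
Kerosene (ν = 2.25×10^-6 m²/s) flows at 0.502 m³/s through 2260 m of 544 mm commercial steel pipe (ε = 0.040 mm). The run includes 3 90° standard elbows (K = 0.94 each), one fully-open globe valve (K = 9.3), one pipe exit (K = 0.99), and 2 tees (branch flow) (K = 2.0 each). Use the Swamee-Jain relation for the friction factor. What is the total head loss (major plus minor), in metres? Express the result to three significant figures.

V = 4Q/(πD²) = 2.160 m/s; V²/2g = 0.2378 m
Re = 5.22×10^5, ε/D = 7.35×10^-5 → f = 0.01407 (Swamee-Jain)
Major: h_f = f(L/D)·V²/2g = 0.01407·4154·0.2378 = 13.90 m
Minor: ΣK = 17.1; h_m = ΣK·V²/2g = 4.068 m
Total H_L = 13.90 + 4.068 = 17.96 m

H_L ≈ 18.0 m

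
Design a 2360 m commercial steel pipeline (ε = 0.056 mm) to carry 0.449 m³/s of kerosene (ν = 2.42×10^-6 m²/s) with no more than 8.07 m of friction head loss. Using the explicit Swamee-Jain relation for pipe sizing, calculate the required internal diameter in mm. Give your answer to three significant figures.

D ≈ 598 mm

Swamee-Jain (Type III): D = 0.66·[ε^1.25·(LQ²/(gh_f))^4.75 + ν·Q^9.4·(L/(gh_f))^5.2]^0.04
LQ²/(gh_f) = 6.010; L/(gh_f) = 29.81
Term 1 = ε^1.25·(…)^4.75 = 0.0243; Term 2 = ν·Q^9.4·(…)^5.2 = 0.0605
D = 0.66·(0.0243 + 0.0605)^0.04 = 0.5980 m = 598 mm
Check: V = 1.60 m/s, Re = 3.95×10^5, f = 0.01482, h_f = 7.62 m ≈ 8.07 m ✓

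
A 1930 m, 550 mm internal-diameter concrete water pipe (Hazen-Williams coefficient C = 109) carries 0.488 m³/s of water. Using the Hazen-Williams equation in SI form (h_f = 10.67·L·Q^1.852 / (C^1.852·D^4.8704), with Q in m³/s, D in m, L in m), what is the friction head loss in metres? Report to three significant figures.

h_f ≈ 16.9 m

h_f = 10.67·1930·0.488^1.852 / (109^1.852·0.550^4.8704) = 16.90 m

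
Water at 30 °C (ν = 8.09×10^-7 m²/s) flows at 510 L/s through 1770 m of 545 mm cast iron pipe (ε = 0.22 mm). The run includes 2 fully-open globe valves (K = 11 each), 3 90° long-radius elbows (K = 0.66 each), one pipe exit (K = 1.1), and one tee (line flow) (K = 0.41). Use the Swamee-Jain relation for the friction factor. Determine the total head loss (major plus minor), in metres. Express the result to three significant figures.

H_L ≈ 19.2 m

V = 4Q/(πD²) = 2.186 m/s; V²/2g = 0.2436 m
Re = 1.47×10^6, ε/D = 4.04×10^-4 → f = 0.01642 (Swamee-Jain)
Major: h_f = f(L/D)·V²/2g = 0.01642·3248·0.2436 = 12.99 m
Minor: ΣK = 25.5; h_m = ΣK·V²/2g = 6.209 m
Total H_L = 12.99 + 6.209 = 19.20 m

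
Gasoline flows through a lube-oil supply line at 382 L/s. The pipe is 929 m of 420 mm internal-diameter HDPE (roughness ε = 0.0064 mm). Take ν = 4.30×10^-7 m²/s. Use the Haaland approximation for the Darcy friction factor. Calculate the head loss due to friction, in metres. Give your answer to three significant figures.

V = 4Q/(πD²) = 4·0.382/(π·0.420²) = 2.757 m/s
Re = VD/ν = 2.757·0.420/4.30×10^-7 = 2.69×10^6 → turbulent
ε/D = 0.0064/420 = 1.52×10^-5
Haaland: f = 0.01042
h_f = f(L/D)V²/(2g) = 0.01042·(929/0.420)·2.757²/(2·9.81) = 8.932 m

h_f ≈ 8.93 m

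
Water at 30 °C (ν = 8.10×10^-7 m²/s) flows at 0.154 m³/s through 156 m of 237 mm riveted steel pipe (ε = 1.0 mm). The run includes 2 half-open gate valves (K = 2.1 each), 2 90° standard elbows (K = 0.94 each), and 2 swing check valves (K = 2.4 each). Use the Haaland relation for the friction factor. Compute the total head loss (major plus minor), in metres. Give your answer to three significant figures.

H_L ≈ 18.6 m

V = 4Q/(πD²) = 3.491 m/s; V²/2g = 0.6211 m
Re = 1.02×10^6, ε/D = 0.00422 → f = 0.02902 (Haaland)
Major: h_f = f(L/D)·V²/2g = 0.02902·658.2·0.6211 = 11.86 m
Minor: ΣK = 10.9; h_m = ΣK·V²/2g = 6.758 m
Total H_L = 11.86 + 6.758 = 18.62 m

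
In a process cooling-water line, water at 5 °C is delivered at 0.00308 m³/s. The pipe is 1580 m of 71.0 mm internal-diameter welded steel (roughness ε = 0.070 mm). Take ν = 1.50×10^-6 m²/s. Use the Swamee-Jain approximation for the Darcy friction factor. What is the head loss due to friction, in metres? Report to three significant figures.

V = 4Q/(πD²) = 4·0.00308/(π·0.0710²) = 0.7779 m/s
Re = VD/ν = 0.7779·0.0710/1.50×10^-6 = 3.68×10^4 → turbulent
ε/D = 0.070/71.0 = 9.86×10^-4
Swamee-Jain: f = 0.02524
h_f = f(L/D)V²/(2g) = 0.02524·(1580/0.0710)·0.7779²/(2·9.81) = 17.33 m

h_f ≈ 17.3 m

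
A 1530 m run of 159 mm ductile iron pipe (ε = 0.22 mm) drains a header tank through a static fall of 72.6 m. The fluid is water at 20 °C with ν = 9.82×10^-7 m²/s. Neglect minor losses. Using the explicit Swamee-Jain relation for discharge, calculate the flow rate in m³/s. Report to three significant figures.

Swamee-Jain (Type II): Q = -0.965·√(gD⁵h_f/L)·ln[ε/(3.7D) + √(3.17ν²L/(gD³h_f))]
√(gD⁵h_f/L) = √(9.81·0.159⁵·72.6/1530) = 0.006878
ε/(3.7D) = 3.74×10^-4; √(3.17ν²L/(gD³h_f)) = 4.04×10^-5
Q = -0.965·0.006878·ln(4.144×10^-4) = 0.05169 m³/s
Check: V = 2.60 m/s, Re = 4.22×10^5, f = 0.02197, h_f = 73.1 m ≈ 72.6 m ✓

Q ≈ 0.0517 m³/s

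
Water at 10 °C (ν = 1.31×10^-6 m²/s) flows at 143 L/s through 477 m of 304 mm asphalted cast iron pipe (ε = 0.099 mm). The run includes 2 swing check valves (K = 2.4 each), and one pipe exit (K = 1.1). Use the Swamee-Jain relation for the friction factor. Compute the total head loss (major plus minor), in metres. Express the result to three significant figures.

H_L ≈ 6.34 m

V = 4Q/(πD²) = 1.970 m/s; V²/2g = 0.1978 m
Re = 4.57×10^5, ε/D = 3.26×10^-4 → f = 0.01667 (Swamee-Jain)
Major: h_f = f(L/D)·V²/2g = 0.01667·1569·0.1978 = 5.176 m
Minor: ΣK = 5.90; h_m = ΣK·V²/2g = 1.167 m
Total H_L = 5.176 + 1.167 = 6.343 m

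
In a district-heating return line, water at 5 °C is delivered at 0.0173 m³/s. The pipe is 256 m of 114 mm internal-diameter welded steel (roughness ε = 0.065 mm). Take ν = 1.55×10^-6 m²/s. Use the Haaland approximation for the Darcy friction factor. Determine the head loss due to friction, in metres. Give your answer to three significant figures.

V = 4Q/(πD²) = 4·0.0173/(π·0.114²) = 1.695 m/s
Re = VD/ν = 1.695·0.114/1.55×10^-6 = 1.25×10^5 → turbulent
ε/D = 0.065/114 = 5.70×10^-4
Haaland: f = 0.01985
h_f = f(L/D)V²/(2g) = 0.01985·(256/0.114)·1.695²/(2·9.81) = 6.527 m

h_f ≈ 6.53 m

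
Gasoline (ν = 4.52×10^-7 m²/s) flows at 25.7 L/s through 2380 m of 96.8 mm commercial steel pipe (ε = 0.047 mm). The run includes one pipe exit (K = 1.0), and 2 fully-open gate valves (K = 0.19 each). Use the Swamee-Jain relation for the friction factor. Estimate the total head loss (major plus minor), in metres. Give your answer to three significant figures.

H_L ≈ 266 m

V = 4Q/(πD²) = 3.492 m/s; V²/2g = 0.6216 m
Re = 7.48×10^5, ε/D = 4.86×10^-4 → f = 0.01737 (Swamee-Jain)
Major: h_f = f(L/D)·V²/2g = 0.01737·24587·0.6216 = 265.5 m
Minor: ΣK = 1.38; h_m = ΣK·V²/2g = 0.8578 m
Total H_L = 265.5 + 0.8578 = 266.4 m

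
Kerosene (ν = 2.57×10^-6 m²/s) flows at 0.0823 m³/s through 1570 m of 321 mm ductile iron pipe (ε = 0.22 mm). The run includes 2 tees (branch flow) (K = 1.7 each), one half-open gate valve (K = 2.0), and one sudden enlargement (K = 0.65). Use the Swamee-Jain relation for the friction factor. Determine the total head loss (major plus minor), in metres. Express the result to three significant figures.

H_L ≈ 5.64 m

V = 4Q/(πD²) = 1.017 m/s; V²/2g = 0.05271 m
Re = 1.27×10^5, ε/D = 6.85×10^-4 → f = 0.02065 (Swamee-Jain)
Major: h_f = f(L/D)·V²/2g = 0.02065·4891·0.05271 = 5.324 m
Minor: ΣK = 6.05; h_m = ΣK·V²/2g = 0.3189 m
Total H_L = 5.324 + 0.3189 = 5.643 m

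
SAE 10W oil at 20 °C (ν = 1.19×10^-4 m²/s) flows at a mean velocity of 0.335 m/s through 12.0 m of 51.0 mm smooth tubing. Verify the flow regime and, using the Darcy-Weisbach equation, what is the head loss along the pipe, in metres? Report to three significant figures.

h_f ≈ 0.600 m

Re = VD/ν = 0.335·0.05100/1.19×10^-4 = 144 → laminar (Re < 2300)
f = 64/Re = 0.4458
h_f = f(L/D)V²/(2g) = 0.4458·(12.0/0.05100)·0.335²/(2·9.81) = 0.5999 m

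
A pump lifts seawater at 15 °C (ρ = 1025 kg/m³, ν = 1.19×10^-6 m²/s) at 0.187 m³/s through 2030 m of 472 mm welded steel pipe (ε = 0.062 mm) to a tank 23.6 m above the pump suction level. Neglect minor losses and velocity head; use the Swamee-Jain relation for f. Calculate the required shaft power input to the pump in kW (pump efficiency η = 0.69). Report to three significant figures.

V = 4Q/(πD²) = 1.069 m/s; Re = 4.24×10^5; ε/D = 1.31×10^-4; f = 0.01509
h_f = f(L/D)V²/2g = 3.777 m
Total head H = z + h_f = 23.6 + 3.777 = 27.38 m
P_hyd = ρgQH = 1025·9.81·0.187·27.38 = 51.48 kW
P_shaft = P_hyd/η = 51.48/0.69 = 74.61 kW

P_shaft ≈ 74.6 kW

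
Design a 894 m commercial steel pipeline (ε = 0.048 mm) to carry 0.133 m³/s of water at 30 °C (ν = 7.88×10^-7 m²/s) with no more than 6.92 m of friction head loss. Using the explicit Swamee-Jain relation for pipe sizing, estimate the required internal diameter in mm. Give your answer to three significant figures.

Swamee-Jain (Type III): D = 0.66·[ε^1.25·(LQ²/(gh_f))^4.75 + ν·Q^9.4·(L/(gh_f))^5.2]^0.04
LQ²/(gh_f) = 0.2330; L/(gh_f) = 13.17
Term 1 = ε^1.25·(…)^4.75 = 3.95×10^-9; Term 2 = ν·Q^9.4·(…)^5.2 = 3.04×10^-9
D = 0.66·(3.95×10^-9 + 3.04×10^-9)^0.04 = 0.3114 m = 311 mm
Check: V = 1.75 m/s, Re = 6.90×10^5, f = 0.01463, h_f = 6.53 m ≈ 6.92 m ✓

D ≈ 311 mm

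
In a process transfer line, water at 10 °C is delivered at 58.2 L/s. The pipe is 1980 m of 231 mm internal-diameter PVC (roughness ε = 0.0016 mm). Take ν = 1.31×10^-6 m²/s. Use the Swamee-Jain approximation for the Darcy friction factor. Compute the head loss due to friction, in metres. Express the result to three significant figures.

h_f ≈ 12.6 m

V = 4Q/(πD²) = 4·0.0582/(π·0.231²) = 1.389 m/s
Re = VD/ν = 1.389·0.231/1.31×10^-6 = 2.45×10^5 → turbulent
ε/D = 0.0016/231 = 6.93×10^-6
Swamee-Jain: f = 0.01501
h_f = f(L/D)V²/(2g) = 0.01501·(1980/0.231)·1.389²/(2·9.81) = 12.65 m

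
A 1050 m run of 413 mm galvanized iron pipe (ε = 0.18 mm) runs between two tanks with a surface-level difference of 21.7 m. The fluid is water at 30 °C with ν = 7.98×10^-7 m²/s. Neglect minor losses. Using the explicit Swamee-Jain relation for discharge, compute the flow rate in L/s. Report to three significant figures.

Swamee-Jain (Type II): Q = -0.965·√(gD⁵h_f/L)·ln[ε/(3.7D) + √(3.17ν²L/(gD³h_f))]
√(gD⁵h_f/L) = √(9.81·0.413⁵·21.7/1050) = 0.04936
ε/(3.7D) = 1.18×10^-4; √(3.17ν²L/(gD³h_f)) = 1.19×10^-5
Q = -0.965·0.04936·ln(1.297×10^-4) = 0.4263 m³/s
Check: V = 3.18 m/s, Re = 1.65×10^6, f = 0.01662, h_f = 21.8 m ≈ 21.7 m ✓

Q ≈ 426 L/s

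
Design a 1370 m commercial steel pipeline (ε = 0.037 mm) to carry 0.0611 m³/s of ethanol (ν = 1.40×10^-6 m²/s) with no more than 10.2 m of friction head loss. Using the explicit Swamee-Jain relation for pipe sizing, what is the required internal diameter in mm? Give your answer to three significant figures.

D ≈ 236 mm

Swamee-Jain (Type III): D = 0.66·[ε^1.25·(LQ²/(gh_f))^4.75 + ν·Q^9.4·(L/(gh_f))^5.2]^0.04
LQ²/(gh_f) = 0.05111; L/(gh_f) = 13.69
Term 1 = ε^1.25·(…)^4.75 = 2.12×10^-12; Term 2 = ν·Q^9.4·(…)^5.2 = 4.41×10^-12
D = 0.66·(2.12×10^-12 + 4.41×10^-12)^0.04 = 0.2356 m = 236 mm
Check: V = 1.40 m/s, Re = 2.36×10^5, f = 0.01645, h_f = 9.58 m ≈ 10.2 m ✓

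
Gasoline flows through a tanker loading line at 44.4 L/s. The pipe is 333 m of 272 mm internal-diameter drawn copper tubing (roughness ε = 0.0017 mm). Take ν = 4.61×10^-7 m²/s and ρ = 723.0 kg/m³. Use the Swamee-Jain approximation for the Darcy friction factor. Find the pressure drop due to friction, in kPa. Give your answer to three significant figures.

Δp ≈ 3.47 kPa

V = 4Q/(πD²) = 4·0.0444/(π·0.272²) = 0.7641 m/s
Re = VD/ν = 0.7641·0.272/4.61×10^-7 = 4.51×10^5 → turbulent
ε/D = 0.0017/272 = 6.25×10^-6
Swamee-Jain: f = 0.01343
h_f = f(L/D)V²/(2g) = 0.01343·(333/0.272)·0.7641²/(2·9.81) = 0.4893 m
Δp = ρg·h_f = 723.0·9.81·0.4893 = 3.471 kPa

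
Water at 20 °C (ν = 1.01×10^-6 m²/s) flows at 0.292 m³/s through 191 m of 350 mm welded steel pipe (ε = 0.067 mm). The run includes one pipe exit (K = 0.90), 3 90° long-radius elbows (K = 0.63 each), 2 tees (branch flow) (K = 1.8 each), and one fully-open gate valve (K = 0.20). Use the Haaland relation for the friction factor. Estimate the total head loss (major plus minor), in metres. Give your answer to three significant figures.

H_L ≈ 6.80 m

V = 4Q/(πD²) = 3.035 m/s; V²/2g = 0.4695 m
Re = 1.05×10^6, ε/D = 1.91×10^-4 → f = 0.01447 (Haaland)
Major: h_f = f(L/D)·V²/2g = 0.01447·545.7·0.4695 = 3.706 m
Minor: ΣK = 6.59; h_m = ΣK·V²/2g = 3.094 m
Total H_L = 3.706 + 3.094 = 6.800 m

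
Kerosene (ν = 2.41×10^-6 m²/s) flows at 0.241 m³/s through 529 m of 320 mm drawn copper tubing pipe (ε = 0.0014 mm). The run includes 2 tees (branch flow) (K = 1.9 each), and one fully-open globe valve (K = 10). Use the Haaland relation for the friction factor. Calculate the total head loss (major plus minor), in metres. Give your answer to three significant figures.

H_L ≈ 16.6 m

V = 4Q/(πD²) = 2.997 m/s; V²/2g = 0.4577 m
Re = 3.98×10^5, ε/D = 4.37×10^-6 → f = 0.01365 (Haaland)
Major: h_f = f(L/D)·V²/2g = 0.01365·1653·0.4577 = 10.33 m
Minor: ΣK = 13.8; h_m = ΣK·V²/2g = 6.316 m
Total H_L = 10.33 + 6.316 = 16.65 m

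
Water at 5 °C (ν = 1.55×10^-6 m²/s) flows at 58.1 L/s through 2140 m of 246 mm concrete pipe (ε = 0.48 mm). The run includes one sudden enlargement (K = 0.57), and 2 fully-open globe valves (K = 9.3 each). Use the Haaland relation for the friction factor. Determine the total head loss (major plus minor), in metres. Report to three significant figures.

H_L ≈ 17.5 m

V = 4Q/(πD²) = 1.222 m/s; V²/2g = 0.07616 m
Re = 1.94×10^5, ε/D = 0.00195 → f = 0.02414 (Haaland)
Major: h_f = f(L/D)·V²/2g = 0.02414·8699·0.07616 = 15.99 m
Minor: ΣK = 19.2; h_m = ΣK·V²/2g = 1.460 m
Total H_L = 15.99 + 1.460 = 17.45 m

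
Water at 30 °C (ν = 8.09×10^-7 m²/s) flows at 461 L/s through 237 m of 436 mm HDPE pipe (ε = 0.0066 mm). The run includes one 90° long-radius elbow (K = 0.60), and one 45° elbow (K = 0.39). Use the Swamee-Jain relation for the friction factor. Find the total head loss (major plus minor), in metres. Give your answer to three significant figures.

V = 4Q/(πD²) = 3.088 m/s; V²/2g = 0.4859 m
Re = 1.66×10^6, ε/D = 1.51×10^-5 → f = 0.01117 (Swamee-Jain)
Major: h_f = f(L/D)·V²/2g = 0.01117·543.6·0.4859 = 2.949 m
Minor: ΣK = 0.990; h_m = ΣK·V²/2g = 0.4811 m
Total H_L = 2.949 + 0.4811 = 3.430 m

H_L ≈ 3.43 m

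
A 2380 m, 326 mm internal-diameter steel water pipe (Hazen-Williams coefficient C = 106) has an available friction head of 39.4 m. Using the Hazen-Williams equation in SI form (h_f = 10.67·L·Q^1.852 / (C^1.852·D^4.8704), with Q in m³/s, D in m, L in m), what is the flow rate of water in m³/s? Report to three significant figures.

Q ≈ 0.169 m³/s

Rearranging: Q = [h_f·C^1.852·D^4.8704 / (10.67·L)]^(1/1.852)
Q = [39.4·106^1.852·0.326^4.8704 / (10.67·2380)]^0.540 = 0.1692 m³/s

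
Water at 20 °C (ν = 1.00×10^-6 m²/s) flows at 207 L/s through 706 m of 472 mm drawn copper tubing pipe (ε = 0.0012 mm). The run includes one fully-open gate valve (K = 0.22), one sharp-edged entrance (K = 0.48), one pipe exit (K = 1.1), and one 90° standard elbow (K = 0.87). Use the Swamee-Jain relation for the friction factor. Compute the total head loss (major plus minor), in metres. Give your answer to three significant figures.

V = 4Q/(πD²) = 1.183 m/s; V²/2g = 0.07133 m
Re = 5.58×10^5, ε/D = 2.54×10^-6 → f = 0.01288 (Swamee-Jain)
Major: h_f = f(L/D)·V²/2g = 0.01288·1496·0.07133 = 1.374 m
Minor: ΣK = 2.67; h_m = ΣK·V²/2g = 0.1905 m
Total H_L = 1.374 + 0.1905 = 1.565 m

H_L ≈ 1.56 m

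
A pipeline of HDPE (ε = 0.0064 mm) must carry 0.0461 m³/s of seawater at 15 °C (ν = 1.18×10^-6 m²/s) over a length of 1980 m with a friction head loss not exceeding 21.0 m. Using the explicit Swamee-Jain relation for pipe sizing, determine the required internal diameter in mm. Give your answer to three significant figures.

Swamee-Jain (Type III): D = 0.66·[ε^1.25·(LQ²/(gh_f))^4.75 + ν·Q^9.4·(L/(gh_f))^5.2]^0.04
LQ²/(gh_f) = 0.02043; L/(gh_f) = 9.611
Term 1 = ε^1.25·(…)^4.75 = 3.03×10^-15; Term 2 = ν·Q^9.4·(…)^5.2 = 4.18×10^-14
D = 0.66·(3.03×10^-15 + 4.18×10^-14)^0.04 = 0.1930 m = 193 mm
Check: V = 1.58 m/s, Re = 2.58×10^5, f = 0.01514, h_f = 19.6 m ≈ 21.0 m ✓

D ≈ 193 mm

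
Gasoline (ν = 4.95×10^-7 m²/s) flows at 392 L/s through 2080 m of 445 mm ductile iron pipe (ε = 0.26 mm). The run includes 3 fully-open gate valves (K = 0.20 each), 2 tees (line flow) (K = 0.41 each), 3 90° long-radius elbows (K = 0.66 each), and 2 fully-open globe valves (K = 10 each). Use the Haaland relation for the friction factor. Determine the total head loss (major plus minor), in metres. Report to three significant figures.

V = 4Q/(πD²) = 2.520 m/s; V²/2g = 0.3238 m
Re = 2.27×10^6, ε/D = 5.84×10^-4 → f = 0.01751 (Haaland)
Major: h_f = f(L/D)·V²/2g = 0.01751·4674·0.3238 = 26.50 m
Minor: ΣK = 23.4; h_m = ΣK·V²/2g = 7.577 m
Total H_L = 26.50 + 7.577 = 34.08 m

H_L ≈ 34.1 m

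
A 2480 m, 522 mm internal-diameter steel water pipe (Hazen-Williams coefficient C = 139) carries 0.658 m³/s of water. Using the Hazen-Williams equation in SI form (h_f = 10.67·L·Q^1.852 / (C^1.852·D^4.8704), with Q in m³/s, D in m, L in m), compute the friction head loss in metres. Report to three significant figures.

h_f = 10.67·2480·0.658^1.852 / (139^1.852·0.522^4.8704) = 31.06 m

h_f ≈ 31.1 m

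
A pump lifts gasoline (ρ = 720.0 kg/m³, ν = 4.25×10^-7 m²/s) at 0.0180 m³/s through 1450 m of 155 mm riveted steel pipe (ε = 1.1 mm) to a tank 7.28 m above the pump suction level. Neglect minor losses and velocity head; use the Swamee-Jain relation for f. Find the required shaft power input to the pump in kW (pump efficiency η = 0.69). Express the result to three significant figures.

V = 4Q/(πD²) = 0.9539 m/s; Re = 3.48×10^5; ε/D = 0.00710; f = 0.03419
h_f = f(L/D)V²/2g = 14.84 m
Total head H = z + h_f = 7.28 + 14.84 = 22.12 m
P_hyd = ρgQH = 720.0·9.81·0.0180·22.12 = 2.812 kW
P_shaft = P_hyd/η = 2.812/0.69 = 4.075 kW

P_shaft ≈ 4.08 kW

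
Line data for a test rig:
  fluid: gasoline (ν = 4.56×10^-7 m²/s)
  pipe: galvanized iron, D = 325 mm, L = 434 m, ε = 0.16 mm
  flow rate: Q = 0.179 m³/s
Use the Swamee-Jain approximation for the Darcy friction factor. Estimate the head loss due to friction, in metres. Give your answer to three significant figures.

h_f ≈ 5.41 m

V = 4Q/(πD²) = 4·0.179/(π·0.325²) = 2.158 m/s
Re = VD/ν = 2.158·0.325/4.56×10^-7 = 1.54×10^6 → turbulent
ε/D = 0.16/325 = 4.92×10^-4
Swamee-Jain: f = 0.01706
h_f = f(L/D)V²/(2g) = 0.01706·(434/0.325)·2.158²/(2·9.81) = 5.406 m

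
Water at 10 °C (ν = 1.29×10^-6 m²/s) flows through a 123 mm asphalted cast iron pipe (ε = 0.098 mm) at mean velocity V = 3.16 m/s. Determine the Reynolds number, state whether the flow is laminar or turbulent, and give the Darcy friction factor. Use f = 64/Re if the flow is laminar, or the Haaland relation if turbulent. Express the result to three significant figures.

Re = VD/ν = 3.160·0.123/1.29×10^-6 = 3.01×10^5
Re > 4000 → turbulent; ε/D = 7.97×10^-4
Haaland: f = 0.01962

Re ≈ 3.01×10^5; turbulent; f ≈ 0.0196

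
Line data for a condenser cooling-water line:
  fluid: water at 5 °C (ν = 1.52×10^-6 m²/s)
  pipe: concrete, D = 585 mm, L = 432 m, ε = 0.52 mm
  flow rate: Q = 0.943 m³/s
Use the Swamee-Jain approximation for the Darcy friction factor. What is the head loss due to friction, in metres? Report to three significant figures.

h_f ≈ 8.99 m

V = 4Q/(πD²) = 4·0.943/(π·0.585²) = 3.508 m/s
Re = VD/ν = 3.508·0.585/1.52×10^-6 = 1.35×10^6 → turbulent
ε/D = 0.52/585 = 8.89×10^-4
Swamee-Jain: f = 0.01941
h_f = f(L/D)V²/(2g) = 0.01941·(432/0.585)·3.508²/(2·9.81) = 8.992 m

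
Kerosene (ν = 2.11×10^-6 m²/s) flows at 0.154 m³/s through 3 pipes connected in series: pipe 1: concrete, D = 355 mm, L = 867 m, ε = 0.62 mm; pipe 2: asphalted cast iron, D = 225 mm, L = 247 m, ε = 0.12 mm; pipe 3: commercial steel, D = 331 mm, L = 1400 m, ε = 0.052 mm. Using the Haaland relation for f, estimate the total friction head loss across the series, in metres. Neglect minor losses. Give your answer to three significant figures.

H ≈ 33.0 m

Pipe 1: V = 1.556 m/s, Re = 2.62×10^5, ε/D = 0.00175, f = 0.02331, h_1 = f(L/D)V²/2g = 7.023 m
Pipe 2: V = 3.873 m/s, Re = 4.13×10^5, ε/D = 5.33×10^-4, f = 0.01794, h_2 = f(L/D)V²/2g = 15.06 m
Pipe 3: V = 1.790 m/s, Re = 2.81×10^5, ε/D = 1.57×10^-4, f = 0.01585, h_3 = f(L/D)V²/2g = 10.94 m
Series → Q common, losses add: H = Σh = 33.02 m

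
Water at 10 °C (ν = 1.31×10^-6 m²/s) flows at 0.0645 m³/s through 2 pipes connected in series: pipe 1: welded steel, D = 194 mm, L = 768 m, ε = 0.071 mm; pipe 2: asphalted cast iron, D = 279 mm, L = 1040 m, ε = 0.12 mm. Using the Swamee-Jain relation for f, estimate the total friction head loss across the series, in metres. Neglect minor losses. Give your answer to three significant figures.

H ≈ 20.6 m

Pipe 1: V = 2.182 m/s, Re = 3.23×10^5, ε/D = 3.66×10^-4, f = 0.01740, h_1 = f(L/D)V²/2g = 16.72 m
Pipe 2: V = 1.055 m/s, Re = 2.25×10^5, ε/D = 4.30×10^-4, f = 0.01835, h_2 = f(L/D)V²/2g = 3.881 m
Series → Q common, losses add: H = Σh = 20.60 m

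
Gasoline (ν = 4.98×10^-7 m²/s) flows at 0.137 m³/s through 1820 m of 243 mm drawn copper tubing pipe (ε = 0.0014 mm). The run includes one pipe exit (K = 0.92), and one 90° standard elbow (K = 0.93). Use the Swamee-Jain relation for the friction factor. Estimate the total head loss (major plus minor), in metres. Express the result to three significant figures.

H_L ≈ 37.8 m

V = 4Q/(πD²) = 2.954 m/s; V²/2g = 0.4448 m
Re = 1.44×10^6, ε/D = 5.76×10^-6 → f = 0.01111 (Swamee-Jain)
Major: h_f = f(L/D)·V²/2g = 0.01111·7490·0.4448 = 36.99 m
Minor: ΣK = 1.85; h_m = ΣK·V²/2g = 0.8228 m
Total H_L = 36.99 + 0.8228 = 37.82 m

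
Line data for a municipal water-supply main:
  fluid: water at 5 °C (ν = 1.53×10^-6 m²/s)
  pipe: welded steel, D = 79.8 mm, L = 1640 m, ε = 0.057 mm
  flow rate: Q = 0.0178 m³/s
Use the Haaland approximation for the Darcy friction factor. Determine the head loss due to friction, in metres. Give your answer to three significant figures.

h_f ≈ 263 m

V = 4Q/(πD²) = 4·0.0178/(π·0.0798²) = 3.559 m/s
Re = VD/ν = 3.559·0.0798/1.53×10^-6 = 1.86×10^5 → turbulent
ε/D = 0.057/79.8 = 7.14×10^-4
Haaland: f = 0.01979
h_f = f(L/D)V²/(2g) = 0.01979·(1640/0.0798)·3.559²/(2·9.81) = 262.6 m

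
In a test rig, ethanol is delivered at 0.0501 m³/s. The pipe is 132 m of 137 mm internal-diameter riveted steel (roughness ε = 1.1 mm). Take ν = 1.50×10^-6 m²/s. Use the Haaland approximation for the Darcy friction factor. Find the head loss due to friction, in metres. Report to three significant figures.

V = 4Q/(πD²) = 4·0.0501/(π·0.137²) = 3.399 m/s
Re = VD/ν = 3.399·0.137/1.50×10^-6 = 3.10×10^5 → turbulent
ε/D = 1.1/137 = 0.00803
Haaland: f = 0.03552
h_f = f(L/D)V²/(2g) = 0.03552·(132/0.137)·3.399²/(2·9.81) = 20.15 m

h_f ≈ 20.1 m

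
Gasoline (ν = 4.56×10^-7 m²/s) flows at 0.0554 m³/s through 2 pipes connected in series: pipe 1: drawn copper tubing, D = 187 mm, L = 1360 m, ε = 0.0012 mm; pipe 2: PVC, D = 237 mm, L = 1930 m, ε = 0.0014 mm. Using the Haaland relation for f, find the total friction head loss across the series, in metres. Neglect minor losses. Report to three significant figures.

Pipe 1: V = 2.017 m/s, Re = 8.27×10^5, ε/D = 6.42×10^-6, f = 0.01206, h_1 = f(L/D)V²/2g = 18.19 m
Pipe 2: V = 1.256 m/s, Re = 6.53×10^5, ε/D = 5.91×10^-6, f = 0.01254, h_2 = f(L/D)V²/2g = 8.209 m
Series → Q common, losses add: H = Σh = 26.40 m

H ≈ 26.4 m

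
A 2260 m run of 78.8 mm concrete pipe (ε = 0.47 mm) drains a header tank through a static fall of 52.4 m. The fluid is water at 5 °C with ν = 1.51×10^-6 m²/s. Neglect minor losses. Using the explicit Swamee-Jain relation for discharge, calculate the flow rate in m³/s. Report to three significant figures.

Swamee-Jain (Type II): Q = -0.965·√(gD⁵h_f/L)·ln[ε/(3.7D) + √(3.17ν²L/(gD³h_f))]
√(gD⁵h_f/L) = √(9.81·0.0788⁵·52.4/2260) = 8.313×10^-4
ε/(3.7D) = 0.00161; √(3.17ν²L/(gD³h_f)) = 2.55×10^-4
Q = -0.965·8.313×10^-4·ln(0.001867) = 0.005041 m³/s
Check: V = 1.03 m/s, Re = 5.39×10^4, f = 0.03392, h_f = 53.0 m ≈ 52.4 m ✓

Q ≈ 0.00504 m³/s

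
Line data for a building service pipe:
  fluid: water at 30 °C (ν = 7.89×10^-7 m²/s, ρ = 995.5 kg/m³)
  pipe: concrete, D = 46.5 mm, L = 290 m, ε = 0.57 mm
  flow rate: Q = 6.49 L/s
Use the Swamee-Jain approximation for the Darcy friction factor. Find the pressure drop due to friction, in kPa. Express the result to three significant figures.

V = 4Q/(πD²) = 4·0.00649/(π·0.0465²) = 3.822 m/s
Re = VD/ν = 3.822·0.0465/7.89×10^-7 = 2.25×10^5 → turbulent
ε/D = 0.57/46.5 = 0.0123
Swamee-Jain: f = 0.04103
h_f = f(L/D)V²/(2g) = 0.04103·(290/0.0465)·3.822²/(2·9.81) = 190.5 m
Δp = ρg·h_f = 995.5·9.81·190.5 = 1860 kPa

Δp ≈ 1860 kPa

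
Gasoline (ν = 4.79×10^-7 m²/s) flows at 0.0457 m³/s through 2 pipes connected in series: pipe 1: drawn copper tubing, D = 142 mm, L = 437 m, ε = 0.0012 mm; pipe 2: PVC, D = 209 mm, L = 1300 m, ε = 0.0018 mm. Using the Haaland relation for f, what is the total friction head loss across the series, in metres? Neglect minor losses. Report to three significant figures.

H ≈ 22.9 m

Pipe 1: V = 2.886 m/s, Re = 8.55×10^5, ε/D = 8.45×10^-6, f = 0.01203, h_1 = f(L/D)V²/2g = 15.72 m
Pipe 2: V = 1.332 m/s, Re = 5.81×10^5, ε/D = 8.61×10^-6, f = 0.01283, h_2 = f(L/D)V²/2g = 7.215 m
Series → Q common, losses add: H = Σh = 22.93 m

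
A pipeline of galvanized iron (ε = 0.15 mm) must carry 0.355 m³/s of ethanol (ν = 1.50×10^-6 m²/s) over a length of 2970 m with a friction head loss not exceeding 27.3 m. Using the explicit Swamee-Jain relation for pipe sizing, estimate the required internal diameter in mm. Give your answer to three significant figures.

D ≈ 458 mm

Swamee-Jain (Type III): D = 0.66·[ε^1.25·(LQ²/(gh_f))^4.75 + ν·Q^9.4·(L/(gh_f))^5.2]^0.04
LQ²/(gh_f) = 1.398; L/(gh_f) = 11.09
Term 1 = ε^1.25·(…)^4.75 = 8.14×10^-5; Term 2 = ν·Q^9.4·(…)^5.2 = 2.41×10^-5
D = 0.66·(8.14×10^-5 + 2.41×10^-5)^0.04 = 0.4576 m = 458 mm
Check: V = 2.16 m/s, Re = 6.59×10^5, f = 0.01632, h_f = 25.2 m ≈ 27.3 m ✓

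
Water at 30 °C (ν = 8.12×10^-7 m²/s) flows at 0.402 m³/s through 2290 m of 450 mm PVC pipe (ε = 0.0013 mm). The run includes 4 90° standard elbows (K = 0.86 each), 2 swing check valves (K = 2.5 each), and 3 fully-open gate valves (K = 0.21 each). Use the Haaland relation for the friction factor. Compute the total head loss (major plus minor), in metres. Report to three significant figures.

V = 4Q/(πD²) = 2.528 m/s; V²/2g = 0.3256 m
Re = 1.40×10^6, ε/D = 2.89×10^-6 → f = 0.01102 (Haaland)
Major: h_f = f(L/D)·V²/2g = 0.01102·5089·0.3256 = 18.25 m
Minor: ΣK = 9.07; h_m = ΣK·V²/2g = 2.953 m
Total H_L = 18.25 + 2.953 = 21.21 m

H_L ≈ 21.2 m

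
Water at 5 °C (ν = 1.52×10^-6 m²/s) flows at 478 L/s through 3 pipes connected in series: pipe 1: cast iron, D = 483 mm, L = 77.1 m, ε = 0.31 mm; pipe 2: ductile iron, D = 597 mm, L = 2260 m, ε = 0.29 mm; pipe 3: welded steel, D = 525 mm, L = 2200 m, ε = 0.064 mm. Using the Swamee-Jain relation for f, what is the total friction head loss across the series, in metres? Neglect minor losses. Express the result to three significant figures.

Pipe 1: V = 2.609 m/s, Re = 8.29×10^5, ε/D = 6.42×10^-4, f = 0.01828, h_1 = f(L/D)V²/2g = 1.012 m
Pipe 2: V = 1.708 m/s, Re = 6.71×10^5, ε/D = 4.86×10^-4, f = 0.01745, h_2 = f(L/D)V²/2g = 9.818 m
Pipe 3: V = 2.208 m/s, Re = 7.63×10^5, ε/D = 1.22×10^-4, f = 0.01413, h_3 = f(L/D)V²/2g = 14.71 m
Series → Q common, losses add: H = Σh = 25.54 m

H ≈ 25.5 m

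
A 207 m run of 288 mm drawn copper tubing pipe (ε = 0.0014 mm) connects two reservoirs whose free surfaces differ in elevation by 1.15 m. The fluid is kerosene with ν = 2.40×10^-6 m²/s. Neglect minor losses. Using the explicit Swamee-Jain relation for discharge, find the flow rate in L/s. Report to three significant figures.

Q ≈ 90.6 L/s

Swamee-Jain (Type II): Q = -0.965·√(gD⁵h_f/L)·ln[ε/(3.7D) + √(3.17ν²L/(gD³h_f))]
√(gD⁵h_f/L) = √(9.81·0.288⁵·1.15/207) = 0.01039
ε/(3.7D) = 1.31×10^-6; √(3.17ν²L/(gD³h_f)) = 1.18×10^-4
Q = -0.965·0.01039·ln(1.197×10^-4) = 0.09055 m³/s
Check: V = 1.39 m/s, Re = 1.67×10^5, f = 0.01614, h_f = 1.14 m ≈ 1.15 m ✓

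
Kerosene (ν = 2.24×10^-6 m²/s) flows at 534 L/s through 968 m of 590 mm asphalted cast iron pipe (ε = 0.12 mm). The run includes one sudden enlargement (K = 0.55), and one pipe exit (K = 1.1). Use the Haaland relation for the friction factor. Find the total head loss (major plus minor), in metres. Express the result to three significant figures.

V = 4Q/(πD²) = 1.953 m/s; V²/2g = 0.1944 m
Re = 5.14×10^5, ε/D = 2.03×10^-4 → f = 0.01529 (Haaland)
Major: h_f = f(L/D)·V²/2g = 0.01529·1641·0.1944 = 4.876 m
Minor: ΣK = 1.65; h_m = ΣK·V²/2g = 0.3208 m
Total H_L = 4.876 + 0.3208 = 5.197 m

H_L ≈ 5.20 m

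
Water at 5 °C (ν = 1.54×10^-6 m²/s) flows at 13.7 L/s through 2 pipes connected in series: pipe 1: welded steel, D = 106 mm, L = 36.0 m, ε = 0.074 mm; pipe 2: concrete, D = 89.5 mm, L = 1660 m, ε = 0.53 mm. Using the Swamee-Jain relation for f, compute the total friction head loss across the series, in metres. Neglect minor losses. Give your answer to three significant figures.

H ≈ 148 m

Pipe 1: V = 1.552 m/s, Re = 1.07×10^5, ε/D = 6.98×10^-4, f = 0.02108, h_1 = f(L/D)V²/2g = 0.8793 m
Pipe 2: V = 2.178 m/s, Re = 1.27×10^5, ε/D = 0.00592, f = 0.03288, h_2 = f(L/D)V²/2g = 147.4 m
Series → Q common, losses add: H = Σh = 148.3 m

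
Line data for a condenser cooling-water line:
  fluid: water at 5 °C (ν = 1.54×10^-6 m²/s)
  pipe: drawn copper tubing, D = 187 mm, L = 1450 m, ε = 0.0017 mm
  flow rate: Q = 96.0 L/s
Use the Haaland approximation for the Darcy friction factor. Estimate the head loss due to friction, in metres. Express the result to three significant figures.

h_f ≈ 65.4 m

V = 4Q/(πD²) = 4·0.0960/(π·0.187²) = 3.495 m/s
Re = VD/ν = 3.495·0.187/1.54×10^-6 = 4.24×10^5 → turbulent
ε/D = 0.0017/187 = 9.09×10^-6
Haaland: f = 0.01355
h_f = f(L/D)V²/(2g) = 0.01355·(1450/0.187)·3.495²/(2·9.81) = 65.41 m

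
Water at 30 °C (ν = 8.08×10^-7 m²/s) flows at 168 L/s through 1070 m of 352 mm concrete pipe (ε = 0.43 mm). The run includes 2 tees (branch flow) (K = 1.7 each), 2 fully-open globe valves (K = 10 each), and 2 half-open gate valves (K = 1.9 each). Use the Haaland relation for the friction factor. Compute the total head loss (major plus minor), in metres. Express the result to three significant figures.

V = 4Q/(πD²) = 1.726 m/s; V²/2g = 0.1519 m
Re = 7.52×10^5, ε/D = 0.00122 → f = 0.02097 (Haaland)
Major: h_f = f(L/D)·V²/2g = 0.02097·3040·0.1519 = 9.685 m
Minor: ΣK = 27.2; h_m = ΣK·V²/2g = 4.132 m
Total H_L = 9.685 + 4.132 = 13.82 m

H_L ≈ 13.8 m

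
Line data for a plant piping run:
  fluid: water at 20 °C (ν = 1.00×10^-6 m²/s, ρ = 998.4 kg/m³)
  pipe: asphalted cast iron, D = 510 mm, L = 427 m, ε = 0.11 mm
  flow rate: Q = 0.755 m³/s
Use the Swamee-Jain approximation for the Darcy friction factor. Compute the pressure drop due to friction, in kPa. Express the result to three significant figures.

V = 4Q/(πD²) = 4·0.755/(π·0.510²) = 3.696 m/s
Re = VD/ν = 3.696·0.510/1.00×10^-6 = 1.88×10^6 → turbulent
ε/D = 0.11/510 = 2.16×10^-4
Swamee-Jain: f = 0.01453
h_f = f(L/D)V²/(2g) = 0.01453·(427/0.510)·3.696²/(2·9.81) = 8.472 m
Δp = ρg·h_f = 998.4·9.81·8.472 = 82.97 kPa

Δp ≈ 83.0 kPa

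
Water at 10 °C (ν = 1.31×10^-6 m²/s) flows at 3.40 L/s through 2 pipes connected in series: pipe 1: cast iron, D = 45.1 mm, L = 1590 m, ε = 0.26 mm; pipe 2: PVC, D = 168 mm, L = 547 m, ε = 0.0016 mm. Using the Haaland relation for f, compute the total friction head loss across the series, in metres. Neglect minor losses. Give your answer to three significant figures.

Pipe 1: V = 2.128 m/s, Re = 7.33×10^4, ε/D = 0.00576, f = 0.03284, h_1 = f(L/D)V²/2g = 267.3 m
Pipe 2: V = 0.1534 m/s, Re = 1.97×10^4, ε/D = 9.52×10^-6, f = 0.02587, h_2 = f(L/D)V²/2g = 0.1010 m
Series → Q common, losses add: H = Σh = 267.4 m

H ≈ 267 m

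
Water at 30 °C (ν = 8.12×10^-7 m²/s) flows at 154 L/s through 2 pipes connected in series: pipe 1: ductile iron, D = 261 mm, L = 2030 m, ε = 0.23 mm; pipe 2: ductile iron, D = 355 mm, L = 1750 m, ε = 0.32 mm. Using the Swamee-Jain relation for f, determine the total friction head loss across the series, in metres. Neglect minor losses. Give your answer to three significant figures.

H ≈ 76.0 m

Pipe 1: V = 2.878 m/s, Re = 9.25×10^5, ε/D = 8.81×10^-4, f = 0.01950, h_1 = f(L/D)V²/2g = 64.05 m
Pipe 2: V = 1.556 m/s, Re = 6.80×10^5, ε/D = 9.01×10^-4, f = 0.01974, h_2 = f(L/D)V²/2g = 12.00 m
Series → Q common, losses add: H = Σh = 76.05 m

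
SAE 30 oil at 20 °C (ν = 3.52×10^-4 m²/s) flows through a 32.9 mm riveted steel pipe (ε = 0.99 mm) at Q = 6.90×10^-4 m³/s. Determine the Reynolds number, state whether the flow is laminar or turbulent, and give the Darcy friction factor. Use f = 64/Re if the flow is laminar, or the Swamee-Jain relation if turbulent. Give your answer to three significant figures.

V = 4Q/(πD²) = 0.8116 m/s
Re = VD/ν = 0.8116·0.0329/3.52×10^-4 = 75.9
Re < 2300 → laminar → f = 64/Re = 0.8436

Re ≈ 75.9; laminar; f = 64/Re ≈ 0.844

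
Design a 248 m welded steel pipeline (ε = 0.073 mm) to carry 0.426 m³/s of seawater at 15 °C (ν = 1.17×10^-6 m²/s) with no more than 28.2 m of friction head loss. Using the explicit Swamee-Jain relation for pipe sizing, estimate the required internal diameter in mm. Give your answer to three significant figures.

Swamee-Jain (Type III): D = 0.66·[ε^1.25·(LQ²/(gh_f))^4.75 + ν·Q^9.4·(L/(gh_f))^5.2]^0.04
LQ²/(gh_f) = 0.1627; L/(gh_f) = 0.8965
Term 1 = ε^1.25·(…)^4.75 = 1.21×10^-9; Term 2 = ν·Q^9.4·(…)^5.2 = 2.18×10^-10
D = 0.66·(1.21×10^-9 + 2.18×10^-10)^0.04 = 0.2922 m = 292 mm
Check: V = 6.35 m/s, Re = 1.59×10^6, f = 0.01500, h_f = 26.2 m ≈ 28.2 m ✓

D ≈ 292 mm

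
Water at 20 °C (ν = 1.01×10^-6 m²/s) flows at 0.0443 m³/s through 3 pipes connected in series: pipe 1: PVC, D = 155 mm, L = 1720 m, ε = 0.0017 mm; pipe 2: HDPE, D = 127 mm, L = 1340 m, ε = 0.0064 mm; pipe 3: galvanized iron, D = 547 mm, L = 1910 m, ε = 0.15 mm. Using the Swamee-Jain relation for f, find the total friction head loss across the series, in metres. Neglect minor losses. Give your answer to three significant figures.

H ≈ 137 m

Pipe 1: V = 2.348 m/s, Re = 3.60×10^5, ε/D = 1.10×10^-5, f = 0.01404, h_1 = f(L/D)V²/2g = 43.76 m
Pipe 2: V = 3.497 m/s, Re = 4.40×10^5, ε/D = 5.04×10^-5, f = 0.01410, h_2 = f(L/D)V²/2g = 92.71 m
Pipe 3: V = 0.1885 m/s, Re = 1.02×10^5, ε/D = 2.74×10^-4, f = 0.01931, h_3 = f(L/D)V²/2g = 0.1221 m
Series → Q common, losses add: H = Σh = 136.6 m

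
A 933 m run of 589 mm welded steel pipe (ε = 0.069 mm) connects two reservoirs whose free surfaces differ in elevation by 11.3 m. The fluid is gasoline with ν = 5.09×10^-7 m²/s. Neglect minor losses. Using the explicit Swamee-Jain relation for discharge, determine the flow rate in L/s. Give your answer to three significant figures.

Q ≈ 903 L/s

Swamee-Jain (Type II): Q = -0.965·√(gD⁵h_f/L)·ln[ε/(3.7D) + √(3.17ν²L/(gD³h_f))]
√(gD⁵h_f/L) = √(9.81·0.589⁵·11.3/933) = 0.09177
ε/(3.7D) = 3.17×10^-5; √(3.17ν²L/(gD³h_f)) = 5.82×10^-6
Q = -0.965·0.09177·ln(3.748×10^-5) = 0.9026 m³/s
Check: V = 3.31 m/s, Re = 3.83×10^6, f = 0.01283, h_f = 11.4 m ≈ 11.3 m ✓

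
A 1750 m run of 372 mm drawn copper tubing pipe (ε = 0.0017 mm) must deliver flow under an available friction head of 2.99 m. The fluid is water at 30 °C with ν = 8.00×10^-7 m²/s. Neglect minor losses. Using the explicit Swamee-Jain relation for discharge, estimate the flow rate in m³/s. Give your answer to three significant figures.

Q ≈ 0.104 m³/s

Swamee-Jain (Type II): Q = -0.965·√(gD⁵h_f/L)·ln[ε/(3.7D) + √(3.17ν²L/(gD³h_f))]
√(gD⁵h_f/L) = √(9.81·0.372⁵·2.99/1750) = 0.01093
ε/(3.7D) = 1.24×10^-6; √(3.17ν²L/(gD³h_f)) = 4.85×10^-5
Q = -0.965·0.01093·ln(4.973×10^-5) = 0.1045 m³/s
Check: V = 0.961 m/s, Re = 4.47×10^5, f = 0.01343, h_f = 2.98 m ≈ 2.99 m ✓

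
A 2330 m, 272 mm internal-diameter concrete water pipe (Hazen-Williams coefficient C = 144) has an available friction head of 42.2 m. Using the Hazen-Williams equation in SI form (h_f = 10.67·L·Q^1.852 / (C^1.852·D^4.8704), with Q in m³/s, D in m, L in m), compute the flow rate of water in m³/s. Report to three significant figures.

Q ≈ 0.150 m³/s

Rearranging: Q = [h_f·C^1.852·D^4.8704 / (10.67·L)]^(1/1.852)
Q = [42.2·144^1.852·0.272^4.8704 / (10.67·2330)]^0.540 = 0.1498 m³/s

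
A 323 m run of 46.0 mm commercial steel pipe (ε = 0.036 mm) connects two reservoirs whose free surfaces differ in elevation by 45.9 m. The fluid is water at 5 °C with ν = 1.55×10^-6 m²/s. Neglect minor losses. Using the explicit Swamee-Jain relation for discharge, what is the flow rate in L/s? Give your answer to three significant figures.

Swamee-Jain (Type II): Q = -0.965·√(gD⁵h_f/L)·ln[ε/(3.7D) + √(3.17ν²L/(gD³h_f))]
√(gD⁵h_f/L) = √(9.81·0.0460⁵·45.9/323) = 5.358×10^-4
ε/(3.7D) = 2.12×10^-4; √(3.17ν²L/(gD³h_f)) = 2.37×10^-4
Q = -0.965·5.358×10^-4·ln(4.484×10^-4) = 0.003987 m³/s
Check: V = 2.40 m/s, Re = 7.12×10^4, f = 0.02242, h_f = 46.2 m ≈ 45.9 m ✓

Q ≈ 3.99 L/s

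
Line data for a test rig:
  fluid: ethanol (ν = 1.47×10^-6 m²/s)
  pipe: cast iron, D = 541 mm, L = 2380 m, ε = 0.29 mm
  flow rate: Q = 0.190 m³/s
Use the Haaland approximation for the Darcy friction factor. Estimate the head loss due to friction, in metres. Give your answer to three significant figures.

V = 4Q/(πD²) = 4·0.190/(π·0.541²) = 0.8266 m/s
Re = VD/ν = 0.8266·0.541/1.47×10^-6 = 3.04×10^5 → turbulent
ε/D = 0.29/541 = 5.36×10^-4
Haaland: f = 0.01826
h_f = f(L/D)V²/(2g) = 0.01826·(2380/0.541)·0.8266²/(2·9.81) = 2.798 m

h_f ≈ 2.80 m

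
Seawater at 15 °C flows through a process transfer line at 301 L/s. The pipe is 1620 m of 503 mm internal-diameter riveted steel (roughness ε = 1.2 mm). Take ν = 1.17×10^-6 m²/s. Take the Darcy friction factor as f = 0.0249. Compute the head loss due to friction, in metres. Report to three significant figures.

h_f ≈ 9.38 m

V = 4Q/(πD²) = 4·0.301/(π·0.503²) = 1.515 m/s
h_f = f(L/D)V²/(2g) = 0.02490·(1620/0.503)·1.515²/(2·9.81) = 9.378 m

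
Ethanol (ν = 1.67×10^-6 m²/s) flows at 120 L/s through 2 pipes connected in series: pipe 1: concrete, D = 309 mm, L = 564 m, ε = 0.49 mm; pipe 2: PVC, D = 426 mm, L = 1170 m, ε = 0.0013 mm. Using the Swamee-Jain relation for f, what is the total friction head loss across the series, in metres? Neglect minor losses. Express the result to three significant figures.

H ≈ 6.98 m

Pipe 1: V = 1.600 m/s, Re = 2.96×10^5, ε/D = 0.00159, f = 0.02291, h_1 = f(L/D)V²/2g = 5.456 m
Pipe 2: V = 0.8419 m/s, Re = 2.15×10^5, ε/D = 3.05×10^-6, f = 0.01535, h_2 = f(L/D)V²/2g = 1.523 m
Series → Q common, losses add: H = Σh = 6.979 m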